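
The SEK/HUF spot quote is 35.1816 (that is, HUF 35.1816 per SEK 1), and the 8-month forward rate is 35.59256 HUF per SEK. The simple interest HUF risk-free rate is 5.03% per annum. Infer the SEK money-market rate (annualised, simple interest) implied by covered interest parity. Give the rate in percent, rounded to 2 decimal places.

3.24%

T = 8/12 years.
By CIP, F/S equals the HUF-to-SEK growth ratio: 35.59256/35.1816 = 1.0116811.
The HUF side grows by 1 + 0.0503×8/12 = 1.0335333.
So the SEK growth factor = 1.0215999.
(1.0215999 − 1)/T = 0.032400, i.e. 3.24%.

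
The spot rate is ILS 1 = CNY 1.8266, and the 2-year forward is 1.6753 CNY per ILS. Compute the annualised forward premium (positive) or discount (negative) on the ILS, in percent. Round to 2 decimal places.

T = 2 years.
(F − S)/S = (1.6753 − 1.8266)/1.8266 = -0.0828315.
×(1/T) gives -4.14% p.a.

-4.14%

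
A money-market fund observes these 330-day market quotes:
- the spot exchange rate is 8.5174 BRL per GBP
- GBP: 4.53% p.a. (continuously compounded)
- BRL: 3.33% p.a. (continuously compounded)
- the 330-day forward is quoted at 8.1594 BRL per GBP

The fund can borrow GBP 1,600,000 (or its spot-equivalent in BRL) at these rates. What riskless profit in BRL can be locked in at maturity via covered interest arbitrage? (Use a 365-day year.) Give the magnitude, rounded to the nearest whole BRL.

BRL 443,545

T = 330/365 years.
Invest the GBP and cover forward: 1,600,000 × 1.0418064363 × 8.1594 = BRL 13,600,824.70.
Convert at spot and invest in BRL: 1,600,000 × 8.5174 × 1.0305646432 = BRL 14,044,370.07.
The quoted forward undervalues GBP, so borrow GBP, convert to BRL at spot, deposit the BRL at 3.33%, and buy GBP forward at 8.1594 to cover the loan.
The gap between the two covered legs is BRL 443,545.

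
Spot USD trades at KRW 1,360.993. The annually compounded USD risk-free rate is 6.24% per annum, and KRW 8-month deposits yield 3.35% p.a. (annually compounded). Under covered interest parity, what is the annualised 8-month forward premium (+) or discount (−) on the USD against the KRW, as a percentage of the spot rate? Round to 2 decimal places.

T = 8/12 years.
CIP forward (KRW per USD) = 1360.993 × 1.0222105/1.0411789 = 1336.198164.
(F − S)/S ÷ T = (1336.198164 − 1360.993)/1360.993/(8/12) = -0.027327 → -2.73%.

-2.73%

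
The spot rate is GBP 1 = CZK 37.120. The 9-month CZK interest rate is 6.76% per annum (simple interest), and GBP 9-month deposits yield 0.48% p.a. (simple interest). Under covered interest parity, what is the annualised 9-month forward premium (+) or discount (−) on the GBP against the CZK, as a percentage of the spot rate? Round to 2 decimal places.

+6.26%

T = 9/12 years.
CIP forward (CZK per GBP) = 37.12 × 1.050700/1.003600 = 38.862081.
Annualised premium = (F − S)/S × (1/T) = (38.862081 − 37.12)/37.12 ÷ (9/12) = 6.26%.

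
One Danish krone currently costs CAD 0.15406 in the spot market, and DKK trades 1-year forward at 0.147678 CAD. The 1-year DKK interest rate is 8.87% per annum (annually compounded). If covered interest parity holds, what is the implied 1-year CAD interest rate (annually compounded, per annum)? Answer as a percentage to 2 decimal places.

4.36%

T = 1 year.
CIP gives F = S · g_CAD/g_DKK, so g_CAD/g_DKK = 0.147678/0.15406 = 0.9585746.
The DKK side grows by (1 + 0.0887)^1 = 1.088700.
Hence g_CAD = 1.0436002.
r = 1.0436002^(1/1) − 1 = 0.043600 → 4.36%.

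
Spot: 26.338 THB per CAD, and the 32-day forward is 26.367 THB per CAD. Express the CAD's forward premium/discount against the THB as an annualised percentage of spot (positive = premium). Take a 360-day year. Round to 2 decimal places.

T = 32/360 years.
CAD trades forward at +0.11011% vs spot over the period.
Per annum: 0.0011011 / (32/360) = 0.012387 = 1.24%.

+1.24%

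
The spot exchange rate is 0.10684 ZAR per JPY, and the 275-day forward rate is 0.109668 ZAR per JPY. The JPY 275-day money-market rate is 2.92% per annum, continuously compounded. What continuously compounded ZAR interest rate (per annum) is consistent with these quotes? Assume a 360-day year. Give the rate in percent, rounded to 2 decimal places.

T = 275/360 years.
F/S = 0.109668/0.10684 = 1.0264695 = (growth of ZAR) / (growth of JPY).
The JPY side grows by e^(0.0292×275/360) = 1.0225562.
That pins the ZAR growth at 1.0496228.
Take logs: ln 1.0496228 / (275/360) = 0.063400, so 6.34%.

6.34%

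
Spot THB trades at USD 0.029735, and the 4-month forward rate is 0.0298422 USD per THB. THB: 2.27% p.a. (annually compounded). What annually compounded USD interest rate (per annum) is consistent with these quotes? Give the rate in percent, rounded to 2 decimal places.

T = 4/12 years.
F/S = 0.0298422/0.029735 = 1.0036052 = (growth of USD) / (growth of THB).
The THB side grows by (1 + 0.0227)^(4/12) = 1.0075101.
That pins the USD growth at 1.0111424.
r = 1.0111424^(12/4) − 1 = 0.033801 → 3.38%.

3.38%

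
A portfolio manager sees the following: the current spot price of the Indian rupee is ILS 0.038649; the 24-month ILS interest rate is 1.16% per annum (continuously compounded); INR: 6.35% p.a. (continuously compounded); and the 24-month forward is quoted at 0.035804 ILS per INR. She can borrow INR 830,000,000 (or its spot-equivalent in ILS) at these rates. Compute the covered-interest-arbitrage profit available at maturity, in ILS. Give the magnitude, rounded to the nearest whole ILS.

ILS 909,956

T = 2 years.
Route A — deposit INR, sell forward: 830,000,000 × 1.1354170178 × 0.035804 = ILS 33,741,550.85.
Route B — convert at spot, deposit ILS: 830,000,000 × 0.038649 × 1.0234712133 = ILS 32,831,595.31.
The quoted forward overvalues INR, so borrow ILS, buy INR at spot, deposit the INR at 6.35%, and sell the proceeds forward at 0.035804.
Arbitrage profit = |33,741,550.85 − 32,831,595.31| = ILS 909,956.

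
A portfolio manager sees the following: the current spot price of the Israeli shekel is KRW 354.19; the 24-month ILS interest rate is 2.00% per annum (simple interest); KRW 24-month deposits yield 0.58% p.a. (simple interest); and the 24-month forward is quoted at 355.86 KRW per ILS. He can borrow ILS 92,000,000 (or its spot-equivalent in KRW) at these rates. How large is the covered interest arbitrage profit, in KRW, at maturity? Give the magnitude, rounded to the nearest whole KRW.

KRW 1,085,213,232

T = 2 years.
Invest the ILS and cover forward: 92,000,000 × 1.040000 × 355.86 = KRW 34,048,684,800.00.
Convert at spot and invest in KRW: 92,000,000 × 354.19 × 1.011600 = KRW 32,963,471,568.00.
The quoted forward overvalues ILS, so borrow KRW, buy ILS at spot, deposit the ILS at 2.00%, and sell the proceeds forward at 355.86.
The gap between the two covered legs is KRW 1,085,213,232.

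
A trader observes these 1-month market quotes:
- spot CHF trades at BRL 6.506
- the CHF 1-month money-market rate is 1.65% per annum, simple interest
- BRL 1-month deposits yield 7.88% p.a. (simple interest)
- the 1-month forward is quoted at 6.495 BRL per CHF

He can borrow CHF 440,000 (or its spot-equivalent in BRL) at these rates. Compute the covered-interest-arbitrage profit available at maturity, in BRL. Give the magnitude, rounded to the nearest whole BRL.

T = 1/12 years.
Keep in CHF, deliver into the forward: 440,000·1.001375·6.495 = BRL 2,861,729.48.
Swap to BRL now, deposit: 440,000·6.506·1.006566667 = BRL 2,881,438.00.
The quoted forward undervalues CHF, so borrow CHF, convert to BRL at spot, deposit the BRL at 7.88%, and buy CHF forward at 6.495 to cover the loan.
Profit = 2,881,438.00 − 2,861,729.48 = BRL 19,709.

BRL 19,709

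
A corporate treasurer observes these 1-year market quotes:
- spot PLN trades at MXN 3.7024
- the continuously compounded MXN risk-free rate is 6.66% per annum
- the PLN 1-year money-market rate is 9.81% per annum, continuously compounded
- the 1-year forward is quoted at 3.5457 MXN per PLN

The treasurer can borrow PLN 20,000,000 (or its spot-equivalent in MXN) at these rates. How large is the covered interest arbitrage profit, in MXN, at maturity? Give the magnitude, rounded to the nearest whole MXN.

T = 1 year.
Keep in PLN, deliver into the forward: 20,000,000·1.1030730869·3.5457 = MXN 78,223,324.88.
Swap to MXN now, deposit: 20,000,000·3.7024·1.0688678455 = MXN 79,147,526.22.
The quoted forward undervalues PLN, so borrow PLN, convert to MXN at spot, deposit the MXN at 6.66%, and buy PLN forward at 3.5457 to cover the loan.
The gap between the two covered legs is MXN 924,201.

MXN 924,201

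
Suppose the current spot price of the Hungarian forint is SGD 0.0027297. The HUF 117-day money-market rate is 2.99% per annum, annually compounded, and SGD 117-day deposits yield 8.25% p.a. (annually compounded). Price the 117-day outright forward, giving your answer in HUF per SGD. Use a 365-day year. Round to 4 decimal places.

T = 117/365 years.
SGD growth factor: (1 + 0.0825)^(117/365) = 1.025736463.
HUF accumulates by (1 + 0.0299)^(117/365) = 1.009488625.
CIP: F = S · (grow SGD)/(grow HUF) = 0.0027297 × 1.025736463/1.009488625 = 0.00277363484 SGD per HUF.
Invert for HUF per SGD: 1 / 0.00277363484 = 360.5377.

360.5377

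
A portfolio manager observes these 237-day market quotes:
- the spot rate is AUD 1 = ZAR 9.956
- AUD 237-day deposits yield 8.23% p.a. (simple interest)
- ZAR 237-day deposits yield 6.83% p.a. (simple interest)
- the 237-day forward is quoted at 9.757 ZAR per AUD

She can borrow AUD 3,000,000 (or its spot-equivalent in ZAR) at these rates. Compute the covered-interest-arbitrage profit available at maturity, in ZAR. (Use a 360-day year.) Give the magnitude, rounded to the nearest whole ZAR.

T = 237/360 years.
Route A — deposit AUD, sell forward: 3,000,000 × 1.0541808333 × 9.757 = ZAR 30,856,927.17.
Route B — convert at spot, deposit ZAR: 3,000,000 × 9.956 × 1.0449641667 = ZAR 31,210,989.73.
The quoted forward undervalues AUD, so borrow AUD, convert to ZAR at spot, deposit the ZAR at 6.83%, and buy AUD forward at 9.757 to cover the loan.
Arbitrage profit = |30,856,927.17 − 31,210,989.73| = ZAR 354,063.

ZAR 354,063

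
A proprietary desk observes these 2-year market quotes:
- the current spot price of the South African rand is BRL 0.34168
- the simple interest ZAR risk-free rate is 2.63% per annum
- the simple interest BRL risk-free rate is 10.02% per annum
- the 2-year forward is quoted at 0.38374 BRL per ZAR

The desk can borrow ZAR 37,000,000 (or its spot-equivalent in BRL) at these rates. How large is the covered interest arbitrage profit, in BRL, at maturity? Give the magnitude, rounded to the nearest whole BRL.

BRL 230,434

T = 2 years.
Route A — deposit ZAR, sell forward: 37,000,000 × 1.052600 × 0.38374 = BRL 14,945,214.79.
Route B — convert at spot, deposit BRL: 37,000,000 × 0.34168 × 1.200400 = BRL 15,175,648.86.
The quoted forward undervalues ZAR, so borrow ZAR, convert to BRL at spot, deposit the BRL at 10.02%, and buy ZAR forward at 0.38374 to cover the loan.
Profit = 15,175,648.86 − 14,945,214.79 = BRL 230,434.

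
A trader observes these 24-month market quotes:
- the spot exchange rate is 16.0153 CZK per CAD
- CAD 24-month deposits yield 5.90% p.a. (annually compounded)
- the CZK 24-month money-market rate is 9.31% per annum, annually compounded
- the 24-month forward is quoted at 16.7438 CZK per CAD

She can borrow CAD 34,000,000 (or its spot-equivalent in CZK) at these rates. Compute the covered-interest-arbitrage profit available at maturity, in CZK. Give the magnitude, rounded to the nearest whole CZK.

CZK 12,182,529

T = 2 years.
Invest the CAD and cover forward: 34,000,000 × 1.121481 × 16.7438 = CZK 638,447,021.31.
Convert at spot and invest in CZK: 34,000,000 × 16.0153 × 1.19486761 = CZK 650,629,549.97.
The quoted forward undervalues CAD, so borrow CAD, convert to CZK at spot, deposit the CZK at 9.31%, and buy CAD forward at 16.7438 to cover the loan.
Profit = 650,629,549.97 − 638,447,021.31 = CZK 12,182,529.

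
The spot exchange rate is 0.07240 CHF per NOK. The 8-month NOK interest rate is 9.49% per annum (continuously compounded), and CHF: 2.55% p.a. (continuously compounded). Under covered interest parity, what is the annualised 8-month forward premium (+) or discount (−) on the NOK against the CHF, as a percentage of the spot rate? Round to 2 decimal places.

-6.78%

T = 8/12 years.
CIP forward (CHF per NOK) = 0.0724 × 1.0171453/1.0653109 = 0.06912660.
(F − S)/S ÷ T = (0.06912660 − 0.0724)/0.0724/(8/12) = -0.067819 → -6.78%.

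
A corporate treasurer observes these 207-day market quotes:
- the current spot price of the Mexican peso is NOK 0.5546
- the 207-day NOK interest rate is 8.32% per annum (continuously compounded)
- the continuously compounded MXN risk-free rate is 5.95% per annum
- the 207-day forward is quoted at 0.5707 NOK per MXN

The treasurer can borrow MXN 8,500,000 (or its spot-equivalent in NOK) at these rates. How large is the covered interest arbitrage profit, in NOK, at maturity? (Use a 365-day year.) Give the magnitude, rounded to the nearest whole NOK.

NOK 75,568

T = 207/365 years.
Invest the MXN and cover forward: 8,500,000 × 1.034319617 × 0.5707 = NOK 5,017,432.75.
Convert at spot and invest in NOK: 8,500,000 × 0.5546 × 1.048315571 = NOK 4,941,864.43.
The quoted forward overvalues MXN, so borrow NOK, buy MXN at spot, deposit the MXN at 5.95%, and sell the proceeds forward at 0.5707.
The gap between the two covered legs is NOK 75,568.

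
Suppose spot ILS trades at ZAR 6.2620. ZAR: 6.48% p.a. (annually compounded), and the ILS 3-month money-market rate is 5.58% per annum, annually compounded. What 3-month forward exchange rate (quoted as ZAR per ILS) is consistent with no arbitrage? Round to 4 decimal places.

T = 3/12 years.
ZAR accumulates by (1 + 0.0648)^(3/12) = 1.0158206.
ILS growth factor: (1 + 0.0558)^(3/12) = 1.0136672.
CIP: F = S · (grow ZAR)/(grow ILS) = 6.262 × 1.0158206/1.0136672 = 6.275303 ZAR per ILS.

6.2753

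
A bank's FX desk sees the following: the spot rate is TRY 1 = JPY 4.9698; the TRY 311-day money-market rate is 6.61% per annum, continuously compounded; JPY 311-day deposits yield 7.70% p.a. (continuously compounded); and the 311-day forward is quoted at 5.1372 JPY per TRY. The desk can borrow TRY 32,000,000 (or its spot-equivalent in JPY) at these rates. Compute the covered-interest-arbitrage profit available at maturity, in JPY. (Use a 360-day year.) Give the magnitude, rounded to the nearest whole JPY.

T = 311/360 years.
Route A — deposit TRY, sell forward: 32,000,000 × 1.05876491638 × 5.1372 = JPY 174,050,788.11.
Route B — convert at spot, deposit JPY: 32,000,000 × 4.9698 × 1.06878174574 = JPY 169,972,208.64.
The quoted forward overvalues TRY, so borrow JPY, buy TRY at spot, deposit the TRY at 6.61%, and sell the proceeds forward at 5.1372.
Profit = 174,050,788.11 − 169,972,208.64 = JPY 4,078,579.

JPY 4,078,579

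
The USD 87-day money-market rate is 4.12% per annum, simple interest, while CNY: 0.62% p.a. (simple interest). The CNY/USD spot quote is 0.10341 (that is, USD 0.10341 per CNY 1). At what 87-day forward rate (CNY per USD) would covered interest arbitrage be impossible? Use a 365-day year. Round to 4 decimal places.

9.5904

T = 87/365 years.
USD accumulates by 1 + 0.0412×87/365 = 1.0098203.
CNY accumulates by 1 + 0.0062×87/365 = 1.0014778.
So F = 0.10341 × 1.0098203 / 1.0014778 = 0.1042714 (USD/CNY).
Invert for CNY per USD: 1 / 0.1042714 = 9.5904.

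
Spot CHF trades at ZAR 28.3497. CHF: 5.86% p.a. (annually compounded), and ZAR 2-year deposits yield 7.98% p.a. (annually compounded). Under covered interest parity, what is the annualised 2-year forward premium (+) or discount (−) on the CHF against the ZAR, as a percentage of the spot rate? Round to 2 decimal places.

T = 2 years.
CIP forward (ZAR per CHF) = 28.3497 × 1.165968/1.120634 = 29.4965555.
(F − S)/S ÷ T = (29.4965555 − 28.3497)/28.3497/2 = 0.020227 → 2.02%.

+2.02%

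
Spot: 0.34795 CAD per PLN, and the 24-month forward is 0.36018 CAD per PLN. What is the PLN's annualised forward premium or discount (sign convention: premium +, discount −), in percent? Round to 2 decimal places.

T = 2 years.
(F − S)/S = (0.36018 − 0.34795)/0.34795 = 0.0351487.
×(1/T) gives 1.76% p.a.

+1.76%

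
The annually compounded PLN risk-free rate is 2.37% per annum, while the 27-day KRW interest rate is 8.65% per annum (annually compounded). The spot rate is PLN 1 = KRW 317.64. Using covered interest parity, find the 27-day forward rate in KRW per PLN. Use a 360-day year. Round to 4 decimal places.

T = 27/360 years.
KRW growth factor: (1 + 0.0865)^(27/360) = 1.006241512.
PLN accumulates by (1 + 0.0237)^(27/360) = 1.001758308.
Forward (KRW per PLN) = 317.64 × 1.006241512 / 1.001758308 = 319.061545.

319.0615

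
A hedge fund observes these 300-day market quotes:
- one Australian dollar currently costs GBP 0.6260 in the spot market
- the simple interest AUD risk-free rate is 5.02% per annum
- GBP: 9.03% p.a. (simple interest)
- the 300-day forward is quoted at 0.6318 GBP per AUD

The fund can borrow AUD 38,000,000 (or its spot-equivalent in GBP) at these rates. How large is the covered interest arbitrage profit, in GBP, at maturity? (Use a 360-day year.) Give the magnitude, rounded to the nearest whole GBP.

T = 300/360 years.
Route A — deposit AUD, sell forward: 38,000,000 × 1.0418333333 × 0.6318 = GBP 25,012,751.40.
Route B — convert at spot, deposit GBP: 38,000,000 × 0.6260 × 1.075250 = GBP 25,578,047.00.
The quoted forward undervalues AUD, so borrow AUD, convert to GBP at spot, deposit the GBP at 9.03%, and buy AUD forward at 0.6318 to cover the loan.
Profit = 25,578,047.00 − 25,012,751.40 = GBP 565,296.

GBP 565,296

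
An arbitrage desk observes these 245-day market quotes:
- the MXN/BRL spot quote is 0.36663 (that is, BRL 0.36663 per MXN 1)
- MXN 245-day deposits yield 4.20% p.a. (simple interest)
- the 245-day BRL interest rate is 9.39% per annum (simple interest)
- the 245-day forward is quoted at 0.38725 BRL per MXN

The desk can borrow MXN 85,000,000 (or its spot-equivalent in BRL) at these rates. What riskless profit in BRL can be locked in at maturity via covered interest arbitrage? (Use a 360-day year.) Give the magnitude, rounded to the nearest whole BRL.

BRL 702,075

T = 245/360 years.
Route A — deposit MXN, sell forward: 85,000,000 × 1.0285833333 × 0.38725 = BRL 33,857,106.14.
Route B — convert at spot, deposit BRL: 85,000,000 × 0.36663 × 1.0639041667 = BRL 33,155,030.69.
The quoted forward overvalues MXN, so borrow BRL, buy MXN at spot, deposit the MXN at 4.20%, and sell the proceeds forward at 0.38725.
Profit = 33,857,106.14 − 33,155,030.69 = BRL 702,075.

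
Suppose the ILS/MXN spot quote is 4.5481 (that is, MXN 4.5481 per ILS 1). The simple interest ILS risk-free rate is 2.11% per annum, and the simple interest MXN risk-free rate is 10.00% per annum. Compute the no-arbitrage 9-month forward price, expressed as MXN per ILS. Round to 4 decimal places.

4.8130

T = 9/12 years.
MXN growth factor: 1 + 0.1000×9/12 = 1.075000.
ILS growth factor: 1 + 0.0211×9/12 = 1.015825.
Forward (MXN per ILS) = 4.5481 × 1.075000 / 1.015825 = 4.813041.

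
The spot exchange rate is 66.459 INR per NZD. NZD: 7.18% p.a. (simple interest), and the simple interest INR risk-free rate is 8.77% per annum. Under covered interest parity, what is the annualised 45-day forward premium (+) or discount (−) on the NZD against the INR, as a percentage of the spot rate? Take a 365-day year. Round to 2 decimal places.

T = 45/365 years.
F = S · g_INR/g_NZD = 66.459 × 1.0108123/1.0088521 = 66.588130.
Annualised premium = (F − S)/S × (1/T) = (66.588130 − 66.459)/66.459 ÷ (45/365) = 1.58%.

+1.58%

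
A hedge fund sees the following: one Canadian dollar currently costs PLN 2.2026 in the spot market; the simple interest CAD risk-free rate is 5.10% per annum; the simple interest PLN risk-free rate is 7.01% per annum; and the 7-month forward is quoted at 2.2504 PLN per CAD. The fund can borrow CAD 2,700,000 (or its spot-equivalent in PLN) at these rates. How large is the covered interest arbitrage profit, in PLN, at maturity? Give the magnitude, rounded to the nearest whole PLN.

PLN 66,640

T = 7/12 years.
Invest the CAD and cover forward: 2,700,000 × 1.029750 × 2.2504 = PLN 6,256,843.38.
Convert at spot and invest in PLN: 2,700,000 × 2.2026 × 1.040891667 = PLN 6,190,203.56.
The quoted forward overvalues CAD, so borrow PLN, buy CAD at spot, deposit the CAD at 5.10%, and sell the proceeds forward at 2.2504.
Profit = 6,256,843.38 − 6,190,203.56 = PLN 66,640.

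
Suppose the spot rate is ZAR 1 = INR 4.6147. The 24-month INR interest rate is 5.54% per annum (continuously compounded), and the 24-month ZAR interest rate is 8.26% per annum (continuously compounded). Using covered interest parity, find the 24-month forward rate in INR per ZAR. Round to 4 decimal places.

4.3704

T = 2 years.
INR growth factor: e^(0.0554×2) = 1.1171715.
ZAR growth factor: e^(0.0826×2) = 1.179629.
Forward (INR per ZAR) = 4.6147 × 1.1171715 / 1.179629 = 4.370367.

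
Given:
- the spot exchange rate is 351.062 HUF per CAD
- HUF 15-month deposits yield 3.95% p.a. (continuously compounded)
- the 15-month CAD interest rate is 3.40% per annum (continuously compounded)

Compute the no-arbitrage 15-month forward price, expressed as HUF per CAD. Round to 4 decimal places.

T = 15/12 years.
HUF growth factor: e^(0.0395×15/12) = 1.050614257.
Growth of 1 CAD over T: e^(0.0340×15/12) = 1.043416056.
CIP: F = S · (grow HUF)/(grow CAD) = 351.062 × 1.050614257/1.043416056 = 353.483867 HUF per CAD.

353.4839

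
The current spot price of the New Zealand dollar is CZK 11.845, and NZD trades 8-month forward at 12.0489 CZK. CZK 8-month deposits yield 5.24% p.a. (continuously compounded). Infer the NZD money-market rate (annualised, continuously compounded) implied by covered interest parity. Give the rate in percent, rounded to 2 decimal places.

2.68%

T = 8/12 years.
F/S = 12.0489/11.845 = 1.0172140 = (growth of CZK) / (growth of NZD).
CZK growth factor: e^(0.0524×8/12) = 1.0355507.
So the NZD growth factor = 1.0180264.
r = ln(1.0180264)/(8/12) = 0.026799 → 2.68%.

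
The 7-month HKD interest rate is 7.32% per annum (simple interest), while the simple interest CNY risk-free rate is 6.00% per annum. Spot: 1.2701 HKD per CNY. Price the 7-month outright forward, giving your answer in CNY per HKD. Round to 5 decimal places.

0.78153

T = 7/12 years.
HKD accumulates by 1 + 0.0732×7/12 = 1.042700.
Growth of 1 CNY over T: 1 + 0.0600×7/12 = 1.035000.
So F = 1.2701 × 1.042700 / 1.035000 = 1.279549 (HKD/CNY).
Quoted the other way: 1/1.279549 = 0.78153 CNY per HKD.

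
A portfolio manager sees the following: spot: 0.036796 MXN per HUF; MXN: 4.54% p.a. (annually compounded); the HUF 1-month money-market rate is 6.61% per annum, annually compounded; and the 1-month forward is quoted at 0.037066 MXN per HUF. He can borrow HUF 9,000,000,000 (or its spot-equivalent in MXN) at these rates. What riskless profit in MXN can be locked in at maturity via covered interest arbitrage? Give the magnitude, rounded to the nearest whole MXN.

T = 1/12 years.
Keep in HUF, deliver into the forward: 9,000,000,000·1.00534817822·0.037066 = MXN 335,378,120.17.
Swap to MXN now, deposit: 9,000,000,000·0.036796·1.00370681893 = MXN 332,391,564.98.
The quoted forward overvalues HUF, so borrow MXN, buy HUF at spot, deposit the HUF at 6.61%, and sell the proceeds forward at 0.037066.
The gap between the two covered legs is MXN 2,986,555.

MXN 2,986,555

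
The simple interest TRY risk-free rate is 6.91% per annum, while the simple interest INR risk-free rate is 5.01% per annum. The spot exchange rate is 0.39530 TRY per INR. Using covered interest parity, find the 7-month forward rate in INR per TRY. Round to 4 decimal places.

2.5028

T = 7/12 years.
TRY growth factor: 1 + 0.0691×7/12 = 1.0403083.
INR accumulates by 1 + 0.0501×7/12 = 1.029225.
So F = 0.3953 × 1.0403083 / 1.029225 = 0.3995568 (TRY/INR).
Quoted the other way: 1/0.3995568 = 2.5028 INR per TRY.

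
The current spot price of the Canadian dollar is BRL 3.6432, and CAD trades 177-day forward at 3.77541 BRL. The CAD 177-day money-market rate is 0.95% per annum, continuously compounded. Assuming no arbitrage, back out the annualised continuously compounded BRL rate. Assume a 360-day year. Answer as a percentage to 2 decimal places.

T = 177/360 years.
F/S = 3.77541/3.6432 = 1.0362895 = (growth of BRL) / (growth of CAD).
The CAD side grows by e^(0.0095×177/360) = 1.0046818.
So the BRL growth factor = 1.0411412.
r = ln(1.0411412)/(177/360) = 0.082002 → 8.20%.

8.20%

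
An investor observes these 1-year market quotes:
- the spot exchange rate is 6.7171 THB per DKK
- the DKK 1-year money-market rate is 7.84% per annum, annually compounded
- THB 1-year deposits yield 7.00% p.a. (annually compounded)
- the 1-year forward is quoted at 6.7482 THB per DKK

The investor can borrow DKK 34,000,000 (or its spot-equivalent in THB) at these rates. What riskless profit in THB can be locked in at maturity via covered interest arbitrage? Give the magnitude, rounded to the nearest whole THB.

THB 3,058,704

T = 1 year.
Keep in DKK, deliver into the forward: 34,000,000·1.078400·6.7482 = THB 247,426,801.92.
Swap to THB now, deposit: 34,000,000·6.7171·1.070000 = THB 244,368,098.00.
The quoted forward overvalues DKK, so borrow THB, buy DKK at spot, deposit the DKK at 7.84%, and sell the proceeds forward at 6.7482.
Arbitrage profit = |247,426,801.92 − 244,368,098.00| = THB 3,058,704.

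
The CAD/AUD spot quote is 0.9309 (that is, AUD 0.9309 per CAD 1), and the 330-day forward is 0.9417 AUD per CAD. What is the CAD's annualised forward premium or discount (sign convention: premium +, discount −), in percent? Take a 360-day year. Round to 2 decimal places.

T = 330/360 years.
CAD trades forward at +1.16017% vs spot over the period.
Per annum: 0.0116017 / (330/360) = 0.012656 = 1.27%.

+1.27%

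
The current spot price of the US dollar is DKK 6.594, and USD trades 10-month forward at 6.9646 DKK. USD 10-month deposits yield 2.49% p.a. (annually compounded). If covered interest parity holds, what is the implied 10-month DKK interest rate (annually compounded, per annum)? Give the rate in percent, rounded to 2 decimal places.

T = 10/12 years.
By CIP, F/S equals the DKK-to-USD growth ratio: 6.9646/6.594 = 1.0562026.
The USD side grows by (1 + 0.0249)^(10/12) = 1.0207074.
That pins the DKK growth at 1.0780738.
Annualise: 1.0780738^(12/10) − 1 = 0.094405 = 9.44%.

9.44%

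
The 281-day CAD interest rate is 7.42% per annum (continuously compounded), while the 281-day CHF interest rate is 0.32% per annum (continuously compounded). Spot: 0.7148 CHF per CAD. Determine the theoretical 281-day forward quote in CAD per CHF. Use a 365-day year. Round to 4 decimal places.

1.4776

T = 281/365 years.
CHF accumulates by e^(0.0032×281/365) = 1.0024666.
CAD growth factor: e^(0.0742×281/365) = 1.0587869.
CIP: F = S · (grow CHF)/(grow CAD) = 0.7148 × 1.0024666/1.0587869 = 0.6767775 CHF per CAD.
Quoted the other way: 1/0.6767775 = 1.4776 CAD per CHF.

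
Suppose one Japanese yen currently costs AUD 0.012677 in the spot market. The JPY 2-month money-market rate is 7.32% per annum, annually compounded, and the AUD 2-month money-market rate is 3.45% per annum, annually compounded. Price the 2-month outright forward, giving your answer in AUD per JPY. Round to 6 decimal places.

0.012600

T = 2/12 years.
AUD growth factor: (1 + 0.0345)^(2/12) = 1.005669.
JPY accumulates by (1 + 0.0732)^(2/12) = 1.0118437.
Forward (AUD per JPY) = 0.012677 × 1.005669 / 1.0118437 = 0.01259964.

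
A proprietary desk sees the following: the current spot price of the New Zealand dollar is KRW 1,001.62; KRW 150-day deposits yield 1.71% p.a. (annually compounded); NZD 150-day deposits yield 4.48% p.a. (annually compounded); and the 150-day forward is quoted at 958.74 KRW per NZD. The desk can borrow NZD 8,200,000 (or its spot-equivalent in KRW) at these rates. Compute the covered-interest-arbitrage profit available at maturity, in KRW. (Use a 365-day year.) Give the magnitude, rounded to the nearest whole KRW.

T = 150/365 years.
Invest the NZD and cover forward: 8,200,000 × 1.018173637675 × 958.74 = KRW 8,004,543,105.75.
Convert at spot and invest in KRW: 8,200,000 × 1001.62 × 1.00699232223 = KRW 8,270,713,928.29.
The quoted forward undervalues NZD, so borrow NZD, convert to KRW at spot, deposit the KRW at 1.71%, and buy NZD forward at 958.74 to cover the loan.
The gap between the two covered legs is KRW 266,170,823.

KRW 266,170,823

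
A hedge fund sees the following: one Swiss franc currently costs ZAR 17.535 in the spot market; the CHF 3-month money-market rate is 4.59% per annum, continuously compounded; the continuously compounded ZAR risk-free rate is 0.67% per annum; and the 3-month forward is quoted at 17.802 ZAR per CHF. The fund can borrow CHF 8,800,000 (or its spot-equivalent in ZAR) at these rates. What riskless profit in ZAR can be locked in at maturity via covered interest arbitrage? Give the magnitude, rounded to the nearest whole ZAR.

T = 3/12 years.
Invest the CHF and cover forward: 8,800,000 × 1.01154109037 × 17.802 = ZAR 158,465,599.52.
Convert at spot and invest in ZAR: 8,800,000 × 17.535 × 1.0016764036 = ZAR 154,566,682.49.
The quoted forward overvalues CHF, so borrow ZAR, buy CHF at spot, deposit the CHF at 4.59%, and sell the proceeds forward at 17.802.
Arbitrage profit = |158,465,599.52 − 154,566,682.49| = ZAR 3,898,917.

ZAR 3,898,917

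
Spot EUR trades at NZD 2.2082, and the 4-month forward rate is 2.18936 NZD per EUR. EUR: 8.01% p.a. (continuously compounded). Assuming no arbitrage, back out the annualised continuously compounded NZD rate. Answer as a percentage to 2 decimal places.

T = 4/12 years.
CIP gives F = S · g_NZD/g_EUR, so g_NZD/g_EUR = 2.18936/2.2082 = 0.9914682.
The EUR side grows by e^(0.0801×4/12) = 1.0270596.
Hence g_NZD = 1.0182969.
Take logs: ln 1.0182969 / (4/12) = 0.054395, so 5.44%.

5.44%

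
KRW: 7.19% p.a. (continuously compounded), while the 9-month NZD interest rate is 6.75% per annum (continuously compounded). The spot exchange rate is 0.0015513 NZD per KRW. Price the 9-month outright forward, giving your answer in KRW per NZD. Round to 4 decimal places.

T = 9/12 years.
NZD growth factor: e^(0.0675×9/12) = 1.051928346.
KRW accumulates by e^(0.0719×9/12) = 1.055405444.
CIP: F = S · (grow NZD)/(grow KRW) = 0.0015513 × 1.051928346/1.055405444 = 0.00154618915 NZD per KRW.
Invert for KRW per NZD: 1 / 0.00154618915 = 646.7514.

646.7514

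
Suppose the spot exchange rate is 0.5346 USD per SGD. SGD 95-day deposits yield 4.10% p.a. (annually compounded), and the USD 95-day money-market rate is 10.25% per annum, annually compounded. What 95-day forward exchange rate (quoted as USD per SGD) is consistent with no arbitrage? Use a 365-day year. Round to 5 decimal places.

T = 95/365 years.
USD growth factor: (1 + 0.1025)^(95/365) = 1.0257229.
SGD growth factor: (1 + 0.0410)^(95/365) = 1.0105132.
CIP: F = S · (grow USD)/(grow SGD) = 0.5346 × 1.0257229/1.0105132 = 0.5426465 USD per SGD.

0.54265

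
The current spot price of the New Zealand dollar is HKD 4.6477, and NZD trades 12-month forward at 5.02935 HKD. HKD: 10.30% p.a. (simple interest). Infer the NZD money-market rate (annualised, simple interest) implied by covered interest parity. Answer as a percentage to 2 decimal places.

1.93%

T = 1 year.
CIP gives F = S · g_HKD/g_NZD, so g_HKD/g_NZD = 5.02935/4.6477 = 1.0821159.
The HKD side grows by 1 + 0.1030×1 = 1.103000.
That pins the NZD growth at 1.0192993.
(1.0192993 − 1)/T = 0.019299, i.e. 1.93%.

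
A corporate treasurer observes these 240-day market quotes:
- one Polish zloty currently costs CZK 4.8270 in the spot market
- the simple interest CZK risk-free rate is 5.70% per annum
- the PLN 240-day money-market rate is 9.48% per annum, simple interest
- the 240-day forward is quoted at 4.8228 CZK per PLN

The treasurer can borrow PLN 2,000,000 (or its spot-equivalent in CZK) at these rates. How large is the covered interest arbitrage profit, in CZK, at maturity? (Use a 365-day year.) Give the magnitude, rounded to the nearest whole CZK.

CZK 231,025

T = 240/365 years.
Route A — deposit PLN, sell forward: 2,000,000 × 1.062334247 × 4.8228 = CZK 10,246,851.21.
Route B — convert at spot, deposit CZK: 2,000,000 × 4.8270 × 1.037479452 = CZK 10,015,826.63.
The quoted forward overvalues PLN, so borrow CZK, buy PLN at spot, deposit the PLN at 9.48%, and sell the proceeds forward at 4.8228.
Profit = 10,246,851.21 − 10,015,826.63 = CZK 231,025.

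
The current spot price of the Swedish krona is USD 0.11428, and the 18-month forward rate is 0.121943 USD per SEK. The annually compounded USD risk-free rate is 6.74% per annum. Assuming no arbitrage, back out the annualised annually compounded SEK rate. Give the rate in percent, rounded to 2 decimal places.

2.22%

T = 18/12 years.
CIP gives F = S · g_USD/g_SEK, so g_USD/g_SEK = 0.121943/0.11428 = 1.0670546.
USD growth factor: (1 + 0.0674)^(18/12) = 1.1027849.
Hence g_SEK = 1.033485.
r = 1.033485^(12/18) − 1 = 0.022201 → 2.22%.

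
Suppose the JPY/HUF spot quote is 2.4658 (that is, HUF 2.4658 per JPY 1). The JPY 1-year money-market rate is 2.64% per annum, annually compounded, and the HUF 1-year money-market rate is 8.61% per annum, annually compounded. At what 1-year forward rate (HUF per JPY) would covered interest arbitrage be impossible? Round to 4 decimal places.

2.6092

T = 1 year.
HUF growth factor: (1 + 0.0861)^1 = 1.086100.
JPY accumulates by (1 + 0.0264)^1 = 1.026400.
CIP: F = S · (grow HUF)/(grow JPY) = 2.4658 × 1.086100/1.026400 = 2.609222 HUF per JPY.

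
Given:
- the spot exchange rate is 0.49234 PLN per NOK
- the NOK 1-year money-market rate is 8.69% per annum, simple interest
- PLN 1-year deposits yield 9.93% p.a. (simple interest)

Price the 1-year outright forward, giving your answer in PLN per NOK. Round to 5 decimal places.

0.49796

T = 1 year.
Growth of 1 PLN over T: 1 + 0.0993×1 = 1.099300.
Growth of 1 NOK over T: 1 + 0.0869×1 = 1.086900.
So F = 0.49234 × 1.099300 / 1.086900 = 0.4979569 (PLN/NOK).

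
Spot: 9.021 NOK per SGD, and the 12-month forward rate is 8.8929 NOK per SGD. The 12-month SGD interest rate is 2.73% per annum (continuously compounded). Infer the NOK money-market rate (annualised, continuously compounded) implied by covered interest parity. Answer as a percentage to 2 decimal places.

T = 1 year.
F/S = 8.8929/9.021 = 0.9857998 = (growth of NOK) / (growth of SGD).
SGD growth factor: e^(0.0273×1) = 1.0276761.
Hence g_NOK = 1.0130829.
r = ln(1.0130829)/1 = 0.012998 → 1.30%.

1.30%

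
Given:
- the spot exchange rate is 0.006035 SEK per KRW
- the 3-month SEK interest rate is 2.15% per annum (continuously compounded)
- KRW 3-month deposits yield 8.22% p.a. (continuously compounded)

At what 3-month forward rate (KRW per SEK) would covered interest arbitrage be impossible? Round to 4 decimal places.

T = 3/12 years.
SEK growth factor: e^(0.0215×3/12) = 1.005389471.
KRW growth factor: e^(0.0822×3/12) = 1.020762605.
Forward (SEK per KRW) = 0.006035 × 1.005389471 / 1.020762605 = 0.00594411024.
Quoted the other way: 1/0.00594411024 = 168.2338 KRW per SEK.

168.2338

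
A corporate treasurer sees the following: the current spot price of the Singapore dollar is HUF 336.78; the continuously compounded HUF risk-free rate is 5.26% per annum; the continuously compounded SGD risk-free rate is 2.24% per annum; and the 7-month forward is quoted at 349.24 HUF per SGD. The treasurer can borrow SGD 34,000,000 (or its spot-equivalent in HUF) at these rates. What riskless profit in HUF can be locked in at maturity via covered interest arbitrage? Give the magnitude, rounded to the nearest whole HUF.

HUF 223,027,984

T = 7/12 years.
Invest the SGD and cover forward: 34,000,000 × 1.013152408602 × 349.24 = HUF 12,030,333,804.13.
Convert at spot and invest in HUF: 34,000,000 × 336.78 × 1.031158918522 = HUF 11,807,305,819.71.
The quoted forward overvalues SGD, so borrow HUF, buy SGD at spot, deposit the SGD at 2.24%, and sell the proceeds forward at 349.24.
Profit = 12,030,333,804.13 − 11,807,305,819.71 = HUF 223,027,984.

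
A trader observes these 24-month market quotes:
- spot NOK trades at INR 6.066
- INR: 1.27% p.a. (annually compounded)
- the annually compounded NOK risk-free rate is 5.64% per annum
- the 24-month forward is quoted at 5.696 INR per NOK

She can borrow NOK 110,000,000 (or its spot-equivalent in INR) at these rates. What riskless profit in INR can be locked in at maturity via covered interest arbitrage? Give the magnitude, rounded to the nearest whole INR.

T = 2 years.
Invest the NOK and cover forward: 110,000,000 × 1.11598096 × 5.696 = INR 699,229,030.30.
Convert at spot and invest in INR: 110,000,000 × 6.066 × 1.02556129 = INR 684,316,026.37.
The quoted forward overvalues NOK, so borrow INR, buy NOK at spot, deposit the NOK at 5.64%, and sell the proceeds forward at 5.696.
Arbitrage profit = |699,229,030.30 − 684,316,026.37| = INR 14,913,004.

INR 14,913,004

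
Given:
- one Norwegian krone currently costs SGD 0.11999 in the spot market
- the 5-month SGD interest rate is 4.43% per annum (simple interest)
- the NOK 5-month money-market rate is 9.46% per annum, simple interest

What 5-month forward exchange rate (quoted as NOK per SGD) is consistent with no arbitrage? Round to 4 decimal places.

T = 5/12 years.
Growth of 1 SGD over T: 1 + 0.0443×5/12 = 1.0184583.
NOK growth factor: 1 + 0.0946×5/12 = 1.0394167.
So F = 0.11999 × 1.0184583 / 1.0394167 = 0.1175706 (SGD/NOK).
Quoted the other way: 1/0.1175706 = 8.5055 NOK per SGD.

8.5055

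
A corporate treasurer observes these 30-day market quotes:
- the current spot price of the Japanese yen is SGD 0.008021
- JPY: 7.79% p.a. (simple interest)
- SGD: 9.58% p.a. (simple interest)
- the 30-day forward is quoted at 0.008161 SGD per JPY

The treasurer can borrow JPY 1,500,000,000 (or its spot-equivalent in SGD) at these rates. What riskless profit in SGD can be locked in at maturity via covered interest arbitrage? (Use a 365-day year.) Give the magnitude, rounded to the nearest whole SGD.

T = 30/365 years.
Invest the JPY and cover forward: 1,500,000,000 × 1.0064027397 × 0.008161 = SGD 12,319,879.14.
Convert at spot and invest in SGD: 1,500,000,000 × 0.008021 × 1.0078739726 = SGD 12,126,235.70.
The quoted forward overvalues JPY, so borrow SGD, buy JPY at spot, deposit the JPY at 7.79%, and sell the proceeds forward at 0.008161.
Profit = 12,319,879.14 − 12,126,235.70 = SGD 193,643.

SGD 193,643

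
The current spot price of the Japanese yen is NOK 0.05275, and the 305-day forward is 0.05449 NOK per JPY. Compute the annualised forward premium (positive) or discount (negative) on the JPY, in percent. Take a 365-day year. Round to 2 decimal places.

+3.95%

T = 305/365 years.
(F − S)/S = (0.05449 − 0.05275)/0.05275 = 0.0329858.
Per annum: 0.0329858 / (305/365) = 0.039475 = 3.95%.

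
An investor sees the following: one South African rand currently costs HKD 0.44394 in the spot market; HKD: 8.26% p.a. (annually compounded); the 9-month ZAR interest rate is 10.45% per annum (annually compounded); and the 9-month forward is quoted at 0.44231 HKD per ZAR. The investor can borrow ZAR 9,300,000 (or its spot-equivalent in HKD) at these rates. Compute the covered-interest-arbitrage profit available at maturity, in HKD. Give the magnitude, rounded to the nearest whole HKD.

HKD 49,982

T = 9/12 years.
Keep in ZAR, deliver into the forward: 9,300,000·1.077393349·0.44231 = HKD 4,431,839.23.
Swap to HKD now, deposit: 9,300,000·0.44394·1.061331409 = HKD 4,381,857.43.
The quoted forward overvalues ZAR, so borrow HKD, buy ZAR at spot, deposit the ZAR at 10.45%, and sell the proceeds forward at 0.44231.
Arbitrage profit = |4,431,839.23 − 4,381,857.43| = HKD 49,982.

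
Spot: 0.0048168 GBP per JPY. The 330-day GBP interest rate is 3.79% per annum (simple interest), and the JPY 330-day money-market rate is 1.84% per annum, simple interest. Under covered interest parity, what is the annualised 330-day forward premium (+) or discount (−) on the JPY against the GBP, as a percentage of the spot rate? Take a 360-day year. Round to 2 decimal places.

T = 330/360 years.
No-arbitrage forward: 0.0048168 × 1.0347417 / 1.0168667 = 0.0049014722 GBP/JPY.
(F − S)/S ÷ T = (0.0049014722 − 0.0048168)/0.0048168/(330/360) = 0.019177 → 1.92%.

+1.92%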